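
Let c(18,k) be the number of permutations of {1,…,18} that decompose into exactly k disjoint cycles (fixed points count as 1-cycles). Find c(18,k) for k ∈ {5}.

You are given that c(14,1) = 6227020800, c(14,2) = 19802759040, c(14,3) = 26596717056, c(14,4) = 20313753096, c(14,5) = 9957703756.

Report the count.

909299905844112

[15] T[15,2]:14*19802759040+6227020800=283465647360 · T[15,3]:14*26596717056+19802759040=392156797824 · T[15,4]:14*20313753096+26596717056=310989260400 · T[15,5]:14*9957703756+20313753096=159721605680
[16] T[16,3]:15*392156797824+283465647360=6165817614720 · T[16,4]:15*310989260400+392156797824=5056995703824 · T[16,5]:15*159721605680+310989260400=2706813345600
[17] T[17,4]:16*5056995703824+6165817614720=87077748875904 · T[17,5]:16*2706813345600+5056995703824=48366009233424
[18] T[18,5]:17*48366009233424+87077748875904=909299905844112
Read c(18,5) = 909299905844112.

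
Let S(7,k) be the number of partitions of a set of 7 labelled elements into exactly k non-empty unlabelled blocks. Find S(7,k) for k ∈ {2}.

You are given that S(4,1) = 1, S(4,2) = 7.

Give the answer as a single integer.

row 5: T[5][1]=1·1+0=1  T[5][2]=2·7+1=15
row 6: T[6][1]=1·1+0=1  T[6][2]=2·15+1=31
row 7: T[7][2]=2·31+1=63
Read S(7,2) = 63.

63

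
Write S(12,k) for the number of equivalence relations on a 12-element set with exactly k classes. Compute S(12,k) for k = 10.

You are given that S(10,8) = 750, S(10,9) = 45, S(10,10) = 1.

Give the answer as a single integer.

[11] T[11,9]:9*45+750=1155 · T[11,10]:10*1+45=55
[12] T[12,10]:10*55+1155=1705
Read S(12,10) = 1705.

1705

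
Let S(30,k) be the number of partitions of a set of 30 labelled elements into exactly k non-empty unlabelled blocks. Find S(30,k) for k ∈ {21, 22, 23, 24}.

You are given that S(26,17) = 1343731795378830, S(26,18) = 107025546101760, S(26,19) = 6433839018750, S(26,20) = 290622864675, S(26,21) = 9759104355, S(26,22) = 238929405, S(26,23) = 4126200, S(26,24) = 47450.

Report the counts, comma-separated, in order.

i=27: T(27,18)=1343731795378830+18·107025546101760=3270191625210510 | T(27,19)=107025546101760+19·6433839018750=229268487458010 | T(27,20)=6433839018750+20·290622864675=12246296312250 | T(27,21)=290622864675+21·9759104355=495564056130 | T(27,22)=9759104355+22·238929405=15015551265 | T(27,23)=238929405+23·4126200=333832005 | T(27,24)=4126200+24·47450=5265000
i=28: T(28,19)=3270191625210510+19·229268487458010=7626292886912700 | T(28,20)=229268487458010+20·12246296312250=474194413703010 | T(28,21)=12246296312250+21·495564056130=22653141490980 | T(28,22)=495564056130+22·15015551265=825906183960 | T(28,23)=15015551265+23·333832005=22693687380 | T(28,24)=333832005+24·5265000=460192005
i=29: T(29,20)=7626292886912700+20·474194413703010=17110181160972900 | T(29,21)=474194413703010+21·22653141490980=949910385013590 | T(29,22)=22653141490980+22·825906183960=40823077538100 | T(29,23)=825906183960+23·22693687380=1347860993700 | T(29,24)=22693687380+24·460192005=33738295500
i=30: T(30,21)=17110181160972900+21·949910385013590=37058299246258290 | T(30,22)=949910385013590+22·40823077538100=1848018090851790 | T(30,23)=40823077538100+23·1347860993700=71823880393200 | T(30,24)=1347860993700+24·33738295500=2157580085700
Read S(30,21) = 37058299246258290, S(30,22) = 1848018090851790, S(30,23) = 71823880393200, S(30,24) = 2157580085700.

37058299246258290, 1848018090851790, 71823880393200, 2157580085700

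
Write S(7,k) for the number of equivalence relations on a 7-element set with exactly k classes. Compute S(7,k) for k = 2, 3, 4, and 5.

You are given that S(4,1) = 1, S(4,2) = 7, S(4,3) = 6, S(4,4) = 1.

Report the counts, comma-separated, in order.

63, 301, 350, 140

row 5: T[5][1]=1·1+0=1  T[5][2]=2·7+1=15  T[5][3]=3·6+7=25  T[5][4]=4·1+6=10  T[5][5]=5·0+1=1
row 6: T[6][1]=1·1+0=1  T[6][2]=2·15+1=31  T[6][3]=3·25+15=90  T[6][4]=4·10+25=65  T[6][5]=5·1+10=15
row 7: T[7][2]=2·31+1=63  T[7][3]=3·90+31=301  T[7][4]=4·65+90=350  T[7][5]=5·15+65=140
Read S(7,2) = 63, S(7,3) = 301, S(7,4) = 350, S(7,5) = 140.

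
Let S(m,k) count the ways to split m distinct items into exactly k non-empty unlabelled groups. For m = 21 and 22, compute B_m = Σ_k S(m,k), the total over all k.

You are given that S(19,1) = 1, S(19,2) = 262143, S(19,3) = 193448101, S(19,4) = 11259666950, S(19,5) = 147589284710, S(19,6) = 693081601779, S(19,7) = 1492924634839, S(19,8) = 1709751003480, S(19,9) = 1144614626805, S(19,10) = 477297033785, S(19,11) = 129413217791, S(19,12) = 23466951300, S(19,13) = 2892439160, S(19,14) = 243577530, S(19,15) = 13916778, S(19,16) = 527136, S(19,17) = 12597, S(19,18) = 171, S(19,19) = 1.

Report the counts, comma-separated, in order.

@20  (20,1):1·1+0→1, (20,2):262143·2+1→524287, (20,3):193448101·3+262143→580606446, (20,4):11259666950·4+193448101→45232115901, (20,5):147589284710·5+11259666950→749206090500, (20,6):693081601779·6+147589284710→4306078895384, (20,7):1492924634839·7+693081601779→11143554045652, (20,8):1709751003480·8+1492924634839→15170932662679, (20,9):1144614626805·9+1709751003480→12011282644725, (20,10):477297033785·10+1144614626805→5917584964655, (20,11):129413217791·11+477297033785→1900842429486, (20,12):23466951300·12+129413217791→411016633391, (20,13):2892439160·13+23466951300→61068660380, (20,14):243577530·14+2892439160→6302524580, (20,15):13916778·15+243577530→452329200, (20,16):527136·16+13916778→22350954, (20,17):12597·17+527136→741285, (20,18):171·18+12597→15675, (20,19):1·19+171→190, (20,20):0·20+1→1
@21  (21,1):1·1+0→1, (21,2):524287·2+1→1048575, (21,3):580606446·3+524287→1742343625, (21,4):45232115901·4+580606446→181509070050, (21,5):749206090500·5+45232115901→3791262568401, (21,6):4306078895384·6+749206090500→26585679462804, (21,7):11143554045652·7+4306078895384→82310957214948, (21,8):15170932662679·8+11143554045652→132511015347084, (21,9):12011282644725·9+15170932662679→123272476465204, (21,10):5917584964655·10+12011282644725→71187132291275, (21,11):1900842429486·11+5917584964655→26826851689001, (21,12):411016633391·12+1900842429486→6833042030178, (21,13):61068660380·13+411016633391→1204909218331, (21,14):6302524580·14+61068660380→149304004500, (21,15):452329200·15+6302524580→13087462580, (21,16):22350954·16+452329200→809944464, (21,17):741285·17+22350954→34952799, (21,18):15675·18+741285→1023435, (21,19):190·19+15675→19285, (21,20):1·20+190→210, (21,21):0·21+1→1
@22  (22,1):1·1+0→1, (22,2):1048575·2+1→2097151, (22,3):1742343625·3+1048575→5228079450, (22,4):181509070050·4+1742343625→727778623825, (22,5):3791262568401·5+181509070050→19137821912055, (22,6):26585679462804·6+3791262568401→163305339345225, (22,7):82310957214948·7+26585679462804→602762379967440, (22,8):132511015347084·8+82310957214948→1142399079991620, (22,9):123272476465204·9+132511015347084→1241963303533920, (22,10):71187132291275·10+123272476465204→835143799377954, (22,11):26826851689001·11+71187132291275→366282500870286, (22,12):6833042030178·12+26826851689001→108823356051137, (22,13):1204909218331·13+6833042030178→22496861868481, (22,14):149304004500·14+1204909218331→3295165281331, (22,15):13087462580·15+149304004500→345615943200, (22,16):809944464·16+13087462580→26046574004, (22,17):34952799·17+809944464→1404142047, (22,18):1023435·18+34952799→53374629, (22,19):19285·19+1023435→1389850, (22,20):210·20+19285→23485, (22,21):1·21+210→231, (22,22):0·22+1→1
B_21 = ΣS(21,k) = 1+1048575+1742343625+181509070050+3791262568401+26585679462804+82310957214948+132511015347084+123272476465204+71187132291275+26826851689001+6833042030178+1204909218331+149304004500+13087462580+809944464+34952799+1023435+19285+210+1 = 474869816156751
B_22 = ΣS(22,k) = 1+2097151+5228079450+727778623825+19137821912055+163305339345225+602762379967440+1142399079991620+1241963303533920+835143799377954+366282500870286+108823356051137+22496861868481+3295165281331+345615943200+26046574004+1404142047+53374629+1389850+23485+231+1 = 4506715738447323

474869816156751, 4506715738447323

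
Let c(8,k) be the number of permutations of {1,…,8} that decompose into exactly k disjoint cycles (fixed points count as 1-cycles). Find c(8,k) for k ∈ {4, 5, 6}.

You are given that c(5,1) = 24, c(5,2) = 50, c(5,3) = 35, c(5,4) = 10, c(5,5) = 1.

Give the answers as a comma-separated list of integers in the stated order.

[6] T[6,2]:5*50+24=274 · T[6,3]:5*35+50=225 · T[6,4]:5*10+35=85 · T[6,5]:5*1+10=15 · T[6,6]:5*0+1=1
[7] T[7,3]:6*225+274=1624 · T[7,4]:6*85+225=735 · T[7,5]:6*15+85=175 · T[7,6]:6*1+15=21
[8] T[8,4]:7*735+1624=6769 · T[8,5]:7*175+735=1960 · T[8,6]:7*21+175=322
Read c(8,4) = 6769, c(8,5) = 1960, c(8,6) = 322.

6769, 1960, 322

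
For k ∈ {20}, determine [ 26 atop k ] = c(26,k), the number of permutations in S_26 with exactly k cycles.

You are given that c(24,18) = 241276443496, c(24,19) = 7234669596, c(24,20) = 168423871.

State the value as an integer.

row 25: T[25][19]=24·7234669596+241276443496=414908513800  T[25][20]=24·168423871+7234669596=11276842500
row 26: T[26][20]=25·11276842500+414908513800=696829576300
Read c(26,20) = 696829576300.

696829576300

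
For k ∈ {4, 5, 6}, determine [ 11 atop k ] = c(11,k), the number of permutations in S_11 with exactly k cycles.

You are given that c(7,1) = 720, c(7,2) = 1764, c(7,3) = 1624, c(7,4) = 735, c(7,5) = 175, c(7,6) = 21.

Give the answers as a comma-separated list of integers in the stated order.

@8  (8,1):720·7+0→5040, (8,2):1764·7+720→13068, (8,3):1624·7+1764→13132, (8,4):735·7+1624→6769, (8,5):175·7+735→1960, (8,6):21·7+175→322
@9  (9,2):13068·8+5040→109584, (9,3):13132·8+13068→118124, (9,4):6769·8+13132→67284, (9,5):1960·8+6769→22449, (9,6):322·8+1960→4536
@10  (10,3):118124·9+109584→1172700, (10,4):67284·9+118124→723680, (10,5):22449·9+67284→269325, (10,6):4536·9+22449→63273
@11  (11,4):723680·10+1172700→8409500, (11,5):269325·10+723680→3416930, (11,6):63273·10+269325→902055
Read c(11,4) = 8409500, c(11,5) = 3416930, c(11,6) = 902055.

8409500, 3416930, 902055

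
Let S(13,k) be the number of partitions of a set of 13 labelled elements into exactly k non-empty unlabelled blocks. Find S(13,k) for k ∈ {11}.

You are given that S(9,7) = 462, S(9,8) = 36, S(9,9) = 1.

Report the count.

row 10: T[10][8]=8·36+462=750  T[10][9]=9·1+36=45  T[10][10]=10·0+1=1
row 11: T[11][9]=9·45+750=1155  T[11][10]=10·1+45=55  T[11][11]=11·0+1=1
row 12: T[12][10]=10·55+1155=1705  T[12][11]=11·1+55=66
row 13: T[13][11]=11·66+1705=2431
Read S(13,11) = 2431.

2431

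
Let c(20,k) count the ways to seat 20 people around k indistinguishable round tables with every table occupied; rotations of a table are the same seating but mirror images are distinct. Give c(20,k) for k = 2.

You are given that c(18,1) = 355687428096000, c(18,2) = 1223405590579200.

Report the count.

431565146817638400

row 19: T[19][1]=18·355687428096000+0=6402373705728000  T[19][2]=18·1223405590579200+355687428096000=22376988058521600
row 20: T[20][2]=19·22376988058521600+6402373705728000=431565146817638400
Read c(20,2) = 431565146817638400.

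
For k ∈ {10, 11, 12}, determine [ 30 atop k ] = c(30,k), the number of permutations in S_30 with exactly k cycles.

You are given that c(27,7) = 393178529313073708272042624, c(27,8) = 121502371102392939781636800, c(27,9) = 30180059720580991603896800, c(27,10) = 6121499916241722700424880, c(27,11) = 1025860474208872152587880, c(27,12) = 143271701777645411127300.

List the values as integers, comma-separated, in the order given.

r28: T_28,8=27×121502371102392939781636800+393178529313073708272042624=3673742549077683082376236224; T_28,9=27×30180059720580991603896800+121502371102392939781636800=936363983558079713086850400; T_28,10=27×6121499916241722700424880+30180059720580991603896800=195460557459107504515368560; T_28,11=27×1025860474208872152587880+6121499916241722700424880=33819732719881270820297640; T_28,12=27×143271701777645411127300+1025860474208872152587880=4894196422205298253024980
r29: T_29,9=28×936363983558079713086850400+3673742549077683082376236224=29891934088703915048808047424; T_29,10=28×195460557459107504515368560+936363983558079713086850400=6409259592413089839517170080; T_29,11=28×33819732719881270820297640+195460557459107504515368560=1142413073615783087483702480; T_29,12=28×4894196422205298253024980+33819732719881270820297640=170857232541629621904997080
r30: T_30,10=29×6409259592413089839517170080+29891934088703915048808047424=215760462268683520394805979744; T_30,11=29×1142413073615783087483702480+6409259592413089839517170080=39539238727270799376544542000; T_30,12=29×170857232541629621904997080+1142413073615783087483702480=6097272817323042122728617800
Read c(30,10) = 215760462268683520394805979744, c(30,11) = 39539238727270799376544542000, c(30,12) = 6097272817323042122728617800.

215760462268683520394805979744, 39539238727270799376544542000, 6097272817323042122728617800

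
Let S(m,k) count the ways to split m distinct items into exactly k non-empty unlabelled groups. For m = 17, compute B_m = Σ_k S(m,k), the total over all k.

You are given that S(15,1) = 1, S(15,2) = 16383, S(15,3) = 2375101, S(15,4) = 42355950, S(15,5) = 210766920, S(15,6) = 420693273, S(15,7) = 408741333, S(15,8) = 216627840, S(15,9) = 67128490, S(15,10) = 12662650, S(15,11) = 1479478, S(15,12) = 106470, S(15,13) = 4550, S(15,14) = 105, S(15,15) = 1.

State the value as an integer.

r16: T_16,1=1×1+0=1; T_16,2=2×16383+1=32767; T_16,3=3×2375101+16383=7141686; T_16,4=4×42355950+2375101=171798901; T_16,5=5×210766920+42355950=1096190550; T_16,6=6×420693273+210766920=2734926558; T_16,7=7×408741333+420693273=3281882604; T_16,8=8×216627840+408741333=2141764053; T_16,9=9×67128490+216627840=820784250; T_16,10=10×12662650+67128490=193754990; T_16,11=11×1479478+12662650=28936908; T_16,12=12×106470+1479478=2757118; T_16,13=13×4550+106470=165620; T_16,14=14×105+4550=6020; T_16,15=15×1+105=120; T_16,16=16×0+1=1
r17: T_17,1=1×1+0=1; T_17,2=2×32767+1=65535; T_17,3=3×7141686+32767=21457825; T_17,4=4×171798901+7141686=694337290; T_17,5=5×1096190550+171798901=5652751651; T_17,6=6×2734926558+1096190550=17505749898; T_17,7=7×3281882604+2734926558=25708104786; T_17,8=8×2141764053+3281882604=20415995028; T_17,9=9×820784250+2141764053=9528822303; T_17,10=10×193754990+820784250=2758334150; T_17,11=11×28936908+193754990=512060978; T_17,12=12×2757118+28936908=62022324; T_17,13=13×165620+2757118=4910178; T_17,14=14×6020+165620=249900; T_17,15=15×120+6020=7820; T_17,16=16×1+120=136; T_17,17=17×0+1=1
B_17 = ΣS(17,k) = 1+65535+21457825+694337290+5652751651+17505749898+25708104786+20415995028+9528822303+2758334150+512060978+62022324+4910178+249900+7820+136+1 = 82864869804

82864869804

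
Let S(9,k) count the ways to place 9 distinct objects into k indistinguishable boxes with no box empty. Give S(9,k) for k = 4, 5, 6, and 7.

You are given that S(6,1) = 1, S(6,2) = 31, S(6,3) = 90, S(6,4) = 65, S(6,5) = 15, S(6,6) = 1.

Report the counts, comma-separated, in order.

7770, 6951, 2646, 462

[7] T[7,2]:2*31+1=63 · T[7,3]:3*90+31=301 · T[7,4]:4*65+90=350 · T[7,5]:5*15+65=140 · T[7,6]:6*1+15=21 · T[7,7]:7*0+1=1
[8] T[8,3]:3*301+63=966 · T[8,4]:4*350+301=1701 · T[8,5]:5*140+350=1050 · T[8,6]:6*21+140=266 · T[8,7]:7*1+21=28
[9] T[9,4]:4*1701+966=7770 · T[9,5]:5*1050+1701=6951 · T[9,6]:6*266+1050=2646 · T[9,7]:7*28+266=462
Read S(9,4) = 7770, S(9,5) = 6951, S(9,6) = 2646, S(9,7) = 462.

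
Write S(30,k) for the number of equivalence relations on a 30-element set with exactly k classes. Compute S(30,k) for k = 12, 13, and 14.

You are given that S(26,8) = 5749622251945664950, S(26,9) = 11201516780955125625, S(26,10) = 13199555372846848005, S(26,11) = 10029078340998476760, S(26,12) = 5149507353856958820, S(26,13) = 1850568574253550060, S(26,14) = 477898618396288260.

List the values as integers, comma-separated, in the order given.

@27  (27,9):11201516780955125625·9+5749622251945664950→106563273280541795575, (27,10):13199555372846848005·10+11201516780955125625→143197070509423605675, (27,11):10029078340998476760·11+13199555372846848005→123519417123830092365, (27,12):5149507353856958820·12+10029078340998476760→71823166587281982600, (27,13):1850568574253550060·13+5149507353856958820→29206898819153109600, (27,14):477898618396288260·14+1850568574253550060→8541149231801585700
@28  (28,10):143197070509423605675·10+106563273280541795575→1538533978374777852325, (28,11):123519417123830092365·11+143197070509423605675→1501910658871554621690, (28,12):71823166587281982600·12+123519417123830092365→985397416171213883565, (28,13):29206898819153109600·13+71823166587281982600→451512851236272407400, (28,14):8541149231801585700·14+29206898819153109600→148782988064375309400
@29  (29,11):1501910658871554621690·11+1538533978374777852325→18059551225961878690915, (29,12):985397416171213883565·12+1501910658871554621690→13326679652926121224470, (29,13):451512851236272407400·13+985397416171213883565→6855064482242755179765, (29,14):148782988064375309400·14+451512851236272407400→2534474684137526739000
@30  (30,12):13326679652926121224470·12+18059551225961878690915→177979707061075333384555, (30,13):6855064482242755179765·13+13326679652926121224470→102442517922081938561415, (30,14):2534474684137526739000·14+6855064482242755179765→42337710060168129525765
Read S(30,12) = 177979707061075333384555, S(30,13) = 102442517922081938561415, S(30,14) = 42337710060168129525765.

177979707061075333384555, 102442517922081938561415, 42337710060168129525765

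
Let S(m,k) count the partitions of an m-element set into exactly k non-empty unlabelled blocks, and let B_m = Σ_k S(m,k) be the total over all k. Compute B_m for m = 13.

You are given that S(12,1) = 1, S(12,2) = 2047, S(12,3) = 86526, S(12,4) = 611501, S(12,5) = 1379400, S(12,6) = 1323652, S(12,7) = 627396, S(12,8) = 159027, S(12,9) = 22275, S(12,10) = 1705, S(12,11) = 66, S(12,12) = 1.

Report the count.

row 13: T[13][1]=1·1+0=1  T[13][2]=2·2047+1=4095  T[13][3]=3·86526+2047=261625  T[13][4]=4·611501+86526=2532530  T[13][5]=5·1379400+611501=7508501  T[13][6]=6·1323652+1379400=9321312  T[13][7]=7·627396+1323652=5715424  T[13][8]=8·159027+627396=1899612  T[13][9]=9·22275+159027=359502  T[13][10]=10·1705+22275=39325  T[13][11]=11·66+1705=2431  T[13][12]=12·1+66=78  T[13][13]=13·0+1=1
B_13 = ΣS(13,k) = 1+4095+261625+2532530+7508501+9321312+5715424+1899612+359502+39325+2431+78+1 = 27644437

27644437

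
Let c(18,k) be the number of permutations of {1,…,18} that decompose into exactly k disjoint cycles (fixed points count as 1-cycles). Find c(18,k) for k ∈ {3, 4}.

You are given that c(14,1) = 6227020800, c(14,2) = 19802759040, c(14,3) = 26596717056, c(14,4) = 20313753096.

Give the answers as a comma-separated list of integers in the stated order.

row 15: T[15][1]=14·6227020800+0=87178291200  T[15][2]=14·19802759040+6227020800=283465647360  T[15][3]=14·26596717056+19802759040=392156797824  T[15][4]=14·20313753096+26596717056=310989260400
row 16: T[16][1]=15·87178291200+0=1307674368000  T[16][2]=15·283465647360+87178291200=4339163001600  T[16][3]=15·392156797824+283465647360=6165817614720  T[16][4]=15·310989260400+392156797824=5056995703824
row 17: T[17][2]=16·4339163001600+1307674368000=70734282393600  T[17][3]=16·6165817614720+4339163001600=102992244837120  T[17][4]=16·5056995703824+6165817614720=87077748875904
row 18: T[18][3]=17·102992244837120+70734282393600=1821602444624640  T[18][4]=17·87077748875904+102992244837120=1583313975727488
Read c(18,3) = 1821602444624640, c(18,4) = 1583313975727488.

1821602444624640, 1583313975727488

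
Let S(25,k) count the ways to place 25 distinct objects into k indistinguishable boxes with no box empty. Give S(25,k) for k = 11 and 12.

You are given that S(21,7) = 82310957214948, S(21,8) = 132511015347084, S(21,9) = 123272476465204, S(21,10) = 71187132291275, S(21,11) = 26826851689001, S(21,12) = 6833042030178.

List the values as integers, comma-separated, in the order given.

802355904438462660, 362262620784874680

r22: T_22,8=8×132511015347084+82310957214948=1142399079991620; T_22,9=9×123272476465204+132511015347084=1241963303533920; T_22,10=10×71187132291275+123272476465204=835143799377954; T_22,11=11×26826851689001+71187132291275=366282500870286; T_22,12=12×6833042030178+26826851689001=108823356051137
r23: T_23,9=9×1241963303533920+1142399079991620=12320068811796900; T_23,10=10×835143799377954+1241963303533920=9593401297313460; T_23,11=11×366282500870286+835143799377954=4864251308951100; T_23,12=12×108823356051137+366282500870286=1672162773483930
r24: T_24,10=10×9593401297313460+12320068811796900=108254081784931500; T_24,11=11×4864251308951100+9593401297313460=63100165695775560; T_24,12=12×1672162773483930+4864251308951100=24930204590758260
r25: T_25,11=11×63100165695775560+108254081784931500=802355904438462660; T_25,12=12×24930204590758260+63100165695775560=362262620784874680
Read S(25,11) = 802355904438462660, S(25,12) = 362262620784874680.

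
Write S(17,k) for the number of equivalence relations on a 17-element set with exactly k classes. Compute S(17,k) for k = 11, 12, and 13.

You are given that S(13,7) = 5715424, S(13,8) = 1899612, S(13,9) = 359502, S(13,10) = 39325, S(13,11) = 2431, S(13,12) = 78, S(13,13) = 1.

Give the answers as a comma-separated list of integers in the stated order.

i=14: T(14,8)=5715424+8·1899612=20912320 | T(14,9)=1899612+9·359502=5135130 | T(14,10)=359502+10·39325=752752 | T(14,11)=39325+11·2431=66066 | T(14,12)=2431+12·78=3367 | T(14,13)=78+13·1=91
i=15: T(15,9)=20912320+9·5135130=67128490 | T(15,10)=5135130+10·752752=12662650 | T(15,11)=752752+11·66066=1479478 | T(15,12)=66066+12·3367=106470 | T(15,13)=3367+13·91=4550
i=16: T(16,10)=67128490+10·12662650=193754990 | T(16,11)=12662650+11·1479478=28936908 | T(16,12)=1479478+12·106470=2757118 | T(16,13)=106470+13·4550=165620
i=17: T(17,11)=193754990+11·28936908=512060978 | T(17,12)=28936908+12·2757118=62022324 | T(17,13)=2757118+13·165620=4910178
Read S(17,11) = 512060978, S(17,12) = 62022324, S(17,13) = 4910178.

512060978, 62022324, 4910178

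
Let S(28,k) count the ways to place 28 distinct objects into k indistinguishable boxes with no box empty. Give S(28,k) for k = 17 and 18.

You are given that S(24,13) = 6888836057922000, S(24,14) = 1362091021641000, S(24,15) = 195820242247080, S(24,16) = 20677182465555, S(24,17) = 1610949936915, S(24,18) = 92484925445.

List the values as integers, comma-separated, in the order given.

i=25: T(25,14)=6888836057922000+14·1362091021641000=25958110360896000 | T(25,15)=1362091021641000+15·195820242247080=4299394655347200 | T(25,16)=195820242247080+16·20677182465555=526655161695960 | T(25,17)=20677182465555+17·1610949936915=48063331393110 | T(25,18)=1610949936915+18·92484925445=3275678594925
i=26: T(26,15)=25958110360896000+15·4299394655347200=90449030191104000 | T(26,16)=4299394655347200+16·526655161695960=12725877242482560 | T(26,17)=526655161695960+17·48063331393110=1343731795378830 | T(26,18)=48063331393110+18·3275678594925=107025546101760
i=27: T(27,16)=90449030191104000+16·12725877242482560=294063066070824960 | T(27,17)=12725877242482560+17·1343731795378830=35569317763922670 | T(27,18)=1343731795378830+18·107025546101760=3270191625210510
i=28: T(28,17)=294063066070824960+17·35569317763922670=898741468057510350 | T(28,18)=35569317763922670+18·3270191625210510=94432767017711850
Read S(28,17) = 898741468057510350, S(28,18) = 94432767017711850.

898741468057510350, 94432767017711850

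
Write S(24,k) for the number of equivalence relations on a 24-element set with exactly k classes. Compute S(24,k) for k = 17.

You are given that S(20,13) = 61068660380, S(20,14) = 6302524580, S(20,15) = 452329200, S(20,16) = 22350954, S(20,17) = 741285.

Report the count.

[21] T[21,14]:14*6302524580+61068660380=149304004500 · T[21,15]:15*452329200+6302524580=13087462580 · T[21,16]:16*22350954+452329200=809944464 · T[21,17]:17*741285+22350954=34952799
[22] T[22,15]:15*13087462580+149304004500=345615943200 · T[22,16]:16*809944464+13087462580=26046574004 · T[22,17]:17*34952799+809944464=1404142047
[23] T[23,16]:16*26046574004+345615943200=762361127264 · T[23,17]:17*1404142047+26046574004=49916988803
[24] T[24,17]:17*49916988803+762361127264=1610949936915
Read S(24,17) = 1610949936915.

1610949936915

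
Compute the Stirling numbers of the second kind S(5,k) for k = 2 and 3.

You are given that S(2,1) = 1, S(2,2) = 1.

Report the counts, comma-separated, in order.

r3: T_3,1=1×1+0=1; T_3,2=2×1+1=3; T_3,3=3×0+1=1
r4: T_4,1=1×1+0=1; T_4,2=2×3+1=7; T_4,3=3×1+3=6
r5: T_5,2=2×7+1=15; T_5,3=3×6+7=25
Read S(5,2) = 15, S(5,3) = 25.

15, 25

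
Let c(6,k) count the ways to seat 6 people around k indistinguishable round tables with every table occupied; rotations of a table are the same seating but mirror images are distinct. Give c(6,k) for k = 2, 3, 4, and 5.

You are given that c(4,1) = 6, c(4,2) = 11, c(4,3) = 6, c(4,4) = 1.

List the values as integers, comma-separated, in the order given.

row 5: T[5][1]=4·6+0=24  T[5][2]=4·11+6=50  T[5][3]=4·6+11=35  T[5][4]=4·1+6=10  T[5][5]=4·0+1=1
row 6: T[6][2]=5·50+24=274  T[6][3]=5·35+50=225  T[6][4]=5·10+35=85  T[6][5]=5·1+10=15
Read c(6,2) = 274, c(6,3) = 225, c(6,4) = 85, c(6,5) = 15.

274, 225, 85, 15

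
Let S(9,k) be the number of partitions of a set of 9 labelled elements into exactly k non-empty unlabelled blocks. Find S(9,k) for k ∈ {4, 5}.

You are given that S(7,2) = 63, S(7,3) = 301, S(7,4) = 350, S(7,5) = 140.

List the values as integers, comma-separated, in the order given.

7770, 6951

[8] T[8,3]:3*301+63=966 · T[8,4]:4*350+301=1701 · T[8,5]:5*140+350=1050
[9] T[9,4]:4*1701+966=7770 · T[9,5]:5*1050+1701=6951
Read S(9,4) = 7770, S(9,5) = 6951.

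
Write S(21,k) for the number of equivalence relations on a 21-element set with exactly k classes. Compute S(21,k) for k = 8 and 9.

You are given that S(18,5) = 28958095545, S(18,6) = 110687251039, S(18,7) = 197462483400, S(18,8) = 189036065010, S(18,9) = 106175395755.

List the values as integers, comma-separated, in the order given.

@19  (19,6):110687251039·6+28958095545→693081601779, (19,7):197462483400·7+110687251039→1492924634839, (19,8):189036065010·8+197462483400→1709751003480, (19,9):106175395755·9+189036065010→1144614626805
@20  (20,7):1492924634839·7+693081601779→11143554045652, (20,8):1709751003480·8+1492924634839→15170932662679, (20,9):1144614626805·9+1709751003480→12011282644725
@21  (21,8):15170932662679·8+11143554045652→132511015347084, (21,9):12011282644725·9+15170932662679→123272476465204
Read S(21,8) = 132511015347084, S(21,9) = 123272476465204.

132511015347084, 123272476465204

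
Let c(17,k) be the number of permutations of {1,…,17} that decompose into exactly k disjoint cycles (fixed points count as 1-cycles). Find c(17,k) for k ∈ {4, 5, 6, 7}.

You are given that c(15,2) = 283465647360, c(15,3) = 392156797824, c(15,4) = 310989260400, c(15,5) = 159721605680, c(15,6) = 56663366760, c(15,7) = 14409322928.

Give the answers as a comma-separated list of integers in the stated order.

r16: T_16,3=15×392156797824+283465647360=6165817614720; T_16,4=15×310989260400+392156797824=5056995703824; T_16,5=15×159721605680+310989260400=2706813345600; T_16,6=15×56663366760+159721605680=1009672107080; T_16,7=15×14409322928+56663366760=272803210680
r17: T_17,4=16×5056995703824+6165817614720=87077748875904; T_17,5=16×2706813345600+5056995703824=48366009233424; T_17,6=16×1009672107080+2706813345600=18861567058880; T_17,7=16×272803210680+1009672107080=5374523477960
Read c(17,4) = 87077748875904, c(17,5) = 48366009233424, c(17,6) = 18861567058880, c(17,7) = 5374523477960.

87077748875904, 48366009233424, 18861567058880, 5374523477960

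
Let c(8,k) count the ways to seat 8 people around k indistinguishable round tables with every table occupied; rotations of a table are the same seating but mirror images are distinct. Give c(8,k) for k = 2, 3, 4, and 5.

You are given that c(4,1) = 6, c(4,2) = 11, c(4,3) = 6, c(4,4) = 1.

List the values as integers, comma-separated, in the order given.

13068, 13132, 6769, 1960

i=5: T(5,1)=0+4·6=24 | T(5,2)=6+4·11=50 | T(5,3)=11+4·6=35 | T(5,4)=6+4·1=10 | T(5,5)=1+4·0=1
i=6: T(6,1)=0+5·24=120 | T(6,2)=24+5·50=274 | T(6,3)=50+5·35=225 | T(6,4)=35+5·10=85 | T(6,5)=10+5·1=15
i=7: T(7,1)=0+6·120=720 | T(7,2)=120+6·274=1764 | T(7,3)=274+6·225=1624 | T(7,4)=225+6·85=735 | T(7,5)=85+6·15=175
i=8: T(8,2)=720+7·1764=13068 | T(8,3)=1764+7·1624=13132 | T(8,4)=1624+7·735=6769 | T(8,5)=735+7·175=1960
Read c(8,2) = 13068, c(8,3) = 13132, c(8,4) = 6769, c(8,5) = 1960.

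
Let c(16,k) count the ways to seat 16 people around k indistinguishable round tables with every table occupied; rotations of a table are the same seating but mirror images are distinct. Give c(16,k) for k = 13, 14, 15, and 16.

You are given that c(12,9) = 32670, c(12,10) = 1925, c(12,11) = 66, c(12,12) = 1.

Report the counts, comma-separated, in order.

r13: T_13,10=12×1925+32670=55770; T_13,11=12×66+1925=2717; T_13,12=12×1+66=78; T_13,13=12×0+1=1
r14: T_14,11=13×2717+55770=91091; T_14,12=13×78+2717=3731; T_14,13=13×1+78=91; T_14,14=13×0+1=1
r15: T_15,12=14×3731+91091=143325; T_15,13=14×91+3731=5005; T_15,14=14×1+91=105; T_15,15=14×0+1=1
r16: T_16,13=15×5005+143325=218400; T_16,14=15×105+5005=6580; T_16,15=15×1+105=120; T_16,16=15×0+1=1
Read c(16,13) = 218400, c(16,14) = 6580, c(16,15) = 120, c(16,16) = 1.

218400, 6580, 120, 1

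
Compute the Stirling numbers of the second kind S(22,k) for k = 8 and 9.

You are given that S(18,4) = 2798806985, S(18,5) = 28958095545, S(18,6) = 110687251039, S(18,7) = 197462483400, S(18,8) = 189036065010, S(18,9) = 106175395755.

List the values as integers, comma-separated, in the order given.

@19  (19,5):28958095545·5+2798806985→147589284710, (19,6):110687251039·6+28958095545→693081601779, (19,7):197462483400·7+110687251039→1492924634839, (19,8):189036065010·8+197462483400→1709751003480, (19,9):106175395755·9+189036065010→1144614626805
@20  (20,6):693081601779·6+147589284710→4306078895384, (20,7):1492924634839·7+693081601779→11143554045652, (20,8):1709751003480·8+1492924634839→15170932662679, (20,9):1144614626805·9+1709751003480→12011282644725
@21  (21,7):11143554045652·7+4306078895384→82310957214948, (21,8):15170932662679·8+11143554045652→132511015347084, (21,9):12011282644725·9+15170932662679→123272476465204
@22  (22,8):132511015347084·8+82310957214948→1142399079991620, (22,9):123272476465204·9+132511015347084→1241963303533920
Read S(22,8) = 1142399079991620, S(22,9) = 1241963303533920.

1142399079991620, 1241963303533920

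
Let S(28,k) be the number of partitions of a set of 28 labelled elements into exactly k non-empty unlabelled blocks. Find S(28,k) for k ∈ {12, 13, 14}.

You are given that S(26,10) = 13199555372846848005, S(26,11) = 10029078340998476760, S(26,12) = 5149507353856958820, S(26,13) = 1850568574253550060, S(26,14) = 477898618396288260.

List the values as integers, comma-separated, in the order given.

985397416171213883565, 451512851236272407400, 148782988064375309400

row 27: T[27][11]=11·10029078340998476760+13199555372846848005=123519417123830092365  T[27][12]=12·5149507353856958820+10029078340998476760=71823166587281982600  T[27][13]=13·1850568574253550060+5149507353856958820=29206898819153109600  T[27][14]=14·477898618396288260+1850568574253550060=8541149231801585700
row 28: T[28][12]=12·71823166587281982600+123519417123830092365=985397416171213883565  T[28][13]=13·29206898819153109600+71823166587281982600=451512851236272407400  T[28][14]=14·8541149231801585700+29206898819153109600=148782988064375309400
Read S(28,12) = 985397416171213883565, S(28,13) = 451512851236272407400, S(28,14) = 148782988064375309400.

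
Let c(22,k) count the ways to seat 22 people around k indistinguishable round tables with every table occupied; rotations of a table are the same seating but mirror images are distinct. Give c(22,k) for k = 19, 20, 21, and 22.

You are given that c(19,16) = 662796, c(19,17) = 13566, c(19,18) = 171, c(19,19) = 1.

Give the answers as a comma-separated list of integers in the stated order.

[20] T[20,17]:19*13566+662796=920550 · T[20,18]:19*171+13566=16815 · T[20,19]:19*1+171=190 · T[20,20]:19*0+1=1
[21] T[21,18]:20*16815+920550=1256850 · T[21,19]:20*190+16815=20615 · T[21,20]:20*1+190=210 · T[21,21]:20*0+1=1
[22] T[22,19]:21*20615+1256850=1689765 · T[22,20]:21*210+20615=25025 · T[22,21]:21*1+210=231 · T[22,22]:21*0+1=1
Read c(22,19) = 1689765, c(22,20) = 25025, c(22,21) = 231, c(22,22) = 1.

1689765, 25025, 231, 1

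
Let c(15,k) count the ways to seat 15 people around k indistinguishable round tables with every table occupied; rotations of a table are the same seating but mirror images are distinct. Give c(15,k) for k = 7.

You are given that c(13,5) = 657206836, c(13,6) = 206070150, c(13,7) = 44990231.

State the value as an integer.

@14  (14,6):206070150·13+657206836→3336118786, (14,7):44990231·13+206070150→790943153
@15  (15,7):790943153·14+3336118786→14409322928
Read c(15,7) = 14409322928.

14409322928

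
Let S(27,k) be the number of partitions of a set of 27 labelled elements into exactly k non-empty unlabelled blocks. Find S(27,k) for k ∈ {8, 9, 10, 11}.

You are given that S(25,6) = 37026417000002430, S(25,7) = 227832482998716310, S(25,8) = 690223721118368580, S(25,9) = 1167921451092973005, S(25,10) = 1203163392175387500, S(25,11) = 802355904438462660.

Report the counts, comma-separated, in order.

47628831813556336200, 106563273280541795575, 143197070509423605675, 123519417123830092365

i=26: T(26,7)=37026417000002430+7·227832482998716310=1631853797991016600 | T(26,8)=227832482998716310+8·690223721118368580=5749622251945664950 | T(26,9)=690223721118368580+9·1167921451092973005=11201516780955125625 | T(26,10)=1167921451092973005+10·1203163392175387500=13199555372846848005 | T(26,11)=1203163392175387500+11·802355904438462660=10029078340998476760
i=27: T(27,8)=1631853797991016600+8·5749622251945664950=47628831813556336200 | T(27,9)=5749622251945664950+9·11201516780955125625=106563273280541795575 | T(27,10)=11201516780955125625+10·13199555372846848005=143197070509423605675 | T(27,11)=13199555372846848005+11·10029078340998476760=123519417123830092365
Read S(27,8) = 47628831813556336200, S(27,9) = 106563273280541795575, S(27,10) = 143197070509423605675, S(27,11) = 123519417123830092365.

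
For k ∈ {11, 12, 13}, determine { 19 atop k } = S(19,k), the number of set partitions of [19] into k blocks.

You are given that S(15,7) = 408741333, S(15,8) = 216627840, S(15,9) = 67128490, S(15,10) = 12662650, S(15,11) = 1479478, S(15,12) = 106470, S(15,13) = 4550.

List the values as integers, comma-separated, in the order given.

r16: T_16,8=8×216627840+408741333=2141764053; T_16,9=9×67128490+216627840=820784250; T_16,10=10×12662650+67128490=193754990; T_16,11=11×1479478+12662650=28936908; T_16,12=12×106470+1479478=2757118; T_16,13=13×4550+106470=165620
r17: T_17,9=9×820784250+2141764053=9528822303; T_17,10=10×193754990+820784250=2758334150; T_17,11=11×28936908+193754990=512060978; T_17,12=12×2757118+28936908=62022324; T_17,13=13×165620+2757118=4910178
r18: T_18,10=10×2758334150+9528822303=37112163803; T_18,11=11×512060978+2758334150=8391004908; T_18,12=12×62022324+512060978=1256328866; T_18,13=13×4910178+62022324=125854638
r19: T_19,11=11×8391004908+37112163803=129413217791; T_19,12=12×1256328866+8391004908=23466951300; T_19,13=13×125854638+1256328866=2892439160
Read S(19,11) = 129413217791, S(19,12) = 23466951300, S(19,13) = 2892439160.

129413217791, 23466951300, 2892439160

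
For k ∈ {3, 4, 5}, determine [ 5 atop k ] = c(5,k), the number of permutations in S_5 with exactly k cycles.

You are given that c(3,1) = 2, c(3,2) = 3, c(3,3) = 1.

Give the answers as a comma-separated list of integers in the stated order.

35, 10, 1

@4  (4,2):3·3+2→11, (4,3):1·3+3→6, (4,4):0·3+1→1
@5  (5,3):6·4+11→35, (5,4):1·4+6→10, (5,5):0·4+1→1
Read c(5,3) = 35, c(5,4) = 10, c(5,5) = 1.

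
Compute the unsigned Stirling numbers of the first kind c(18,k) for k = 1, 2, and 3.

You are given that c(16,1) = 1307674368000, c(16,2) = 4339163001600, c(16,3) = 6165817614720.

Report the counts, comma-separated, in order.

[17] T[17,1]:16*1307674368000+0=20922789888000 · T[17,2]:16*4339163001600+1307674368000=70734282393600 · T[17,3]:16*6165817614720+4339163001600=102992244837120
[18] T[18,1]:17*20922789888000+0=355687428096000 · T[18,2]:17*70734282393600+20922789888000=1223405590579200 · T[18,3]:17*102992244837120+70734282393600=1821602444624640
Read c(18,1) = 355687428096000, c(18,2) = 1223405590579200, c(18,3) = 1821602444624640.

355687428096000, 1223405590579200, 1821602444624640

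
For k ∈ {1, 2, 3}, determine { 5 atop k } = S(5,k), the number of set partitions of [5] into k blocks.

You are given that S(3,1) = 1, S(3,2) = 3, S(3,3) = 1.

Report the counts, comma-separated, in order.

1, 15, 25

[4] T[4,1]:1*1+0=1 · T[4,2]:2*3+1=7 · T[4,3]:3*1+3=6
[5] T[5,1]:1*1+0=1 · T[5,2]:2*7+1=15 · T[5,3]:3*6+7=25
Read S(5,1) = 1, S(5,2) = 15, S(5,3) = 25.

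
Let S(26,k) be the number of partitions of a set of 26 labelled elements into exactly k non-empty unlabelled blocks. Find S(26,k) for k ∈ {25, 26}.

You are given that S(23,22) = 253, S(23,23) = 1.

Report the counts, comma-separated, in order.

325, 1

r24: T_24,23=23×1+253=276; T_24,24=24×0+1=1
r25: T_25,24=24×1+276=300; T_25,25=25×0+1=1
r26: T_26,25=25×1+300=325; T_26,26=26×0+1=1
Read S(26,25) = 325, S(26,26) = 1.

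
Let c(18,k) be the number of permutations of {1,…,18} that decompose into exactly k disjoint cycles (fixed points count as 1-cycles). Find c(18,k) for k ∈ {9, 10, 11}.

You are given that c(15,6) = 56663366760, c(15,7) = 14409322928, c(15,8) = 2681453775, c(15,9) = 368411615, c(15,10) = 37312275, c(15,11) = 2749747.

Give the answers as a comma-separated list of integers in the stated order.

@16  (16,7):14409322928·15+56663366760→272803210680, (16,8):2681453775·15+14409322928→54631129553, (16,9):368411615·15+2681453775→8207628000, (16,10):37312275·15+368411615→928095740, (16,11):2749747·15+37312275→78558480
@17  (17,8):54631129553·16+272803210680→1146901283528, (17,9):8207628000·16+54631129553→185953177553, (17,10):928095740·16+8207628000→23057159840, (17,11):78558480·16+928095740→2185031420
@18  (18,9):185953177553·17+1146901283528→4308105301929, (18,10):23057159840·17+185953177553→577924894833, (18,11):2185031420·17+23057159840→60202693980
Read c(18,9) = 4308105301929, c(18,10) = 577924894833, c(18,11) = 60202693980.

4308105301929, 577924894833, 60202693980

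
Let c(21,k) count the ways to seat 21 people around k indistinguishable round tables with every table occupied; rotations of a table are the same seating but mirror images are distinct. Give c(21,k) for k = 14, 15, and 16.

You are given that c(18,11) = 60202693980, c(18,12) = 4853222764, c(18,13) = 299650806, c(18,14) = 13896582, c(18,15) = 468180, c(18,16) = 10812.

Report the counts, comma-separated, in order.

756111184500, 40171771630, 1672280820

row 19: T[19][12]=18·4853222764+60202693980=147560703732  T[19][13]=18·299650806+4853222764=10246937272  T[19][14]=18·13896582+299650806=549789282  T[19][15]=18·468180+13896582=22323822  T[19][16]=18·10812+468180=662796
row 20: T[20][13]=19·10246937272+147560703732=342252511900  T[20][14]=19·549789282+10246937272=20692933630  T[20][15]=19·22323822+549789282=973941900  T[20][16]=19·662796+22323822=34916946
row 21: T[21][14]=20·20692933630+342252511900=756111184500  T[21][15]=20·973941900+20692933630=40171771630  T[21][16]=20·34916946+973941900=1672280820
Read c(21,14) = 756111184500, c(21,15) = 40171771630, c(21,16) = 1672280820.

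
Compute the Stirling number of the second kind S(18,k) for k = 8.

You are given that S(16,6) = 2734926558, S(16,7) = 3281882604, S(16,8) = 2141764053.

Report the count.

189036065010

r17: T_17,7=7×3281882604+2734926558=25708104786; T_17,8=8×2141764053+3281882604=20415995028
r18: T_18,8=8×20415995028+25708104786=189036065010
Read S(18,8) = 189036065010.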